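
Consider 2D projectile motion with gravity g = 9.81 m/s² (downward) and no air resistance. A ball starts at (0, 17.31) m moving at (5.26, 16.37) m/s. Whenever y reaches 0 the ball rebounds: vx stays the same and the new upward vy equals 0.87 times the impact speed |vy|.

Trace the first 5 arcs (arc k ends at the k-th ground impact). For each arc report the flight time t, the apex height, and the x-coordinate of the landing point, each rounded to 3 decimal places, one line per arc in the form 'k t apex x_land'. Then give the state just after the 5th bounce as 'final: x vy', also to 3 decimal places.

Arc 1: start y=17.310, vy=16.370 → t=4.181, apex=30.968, x_land=21.994, impact vy=-24.650
  bounce: vy ← 0.87·24.650 = 21.445
Arc 2: start y=0.000, vy=21.445 → t=4.372, apex=23.440, x_land=44.991, impact vy=-21.445
  bounce: vy ← 0.87·21.445 = 18.657
Arc 3: start y=0.000, vy=18.657 → t=3.804, apex=17.742, x_land=64.999, impact vy=-18.657
  bounce: vy ← 0.87·18.657 = 16.232
Arc 4: start y=0.000, vy=16.232 → t=3.309, apex=13.429, x_land=82.405, impact vy=-16.232
  bounce: vy ← 0.87·16.232 = 14.122
Arc 5: start y=0.000, vy=14.122 → t=2.879, apex=10.164, x_land=97.549, impact vy=-14.122
  bounce: vy ← 0.87·14.122 = 12.286

1 4.181 30.968 21.994
2 4.372 23.440 44.991
3 3.804 17.742 64.999
4 3.309 13.429 82.405
5 2.879 10.164 97.549
final: 97.549 12.286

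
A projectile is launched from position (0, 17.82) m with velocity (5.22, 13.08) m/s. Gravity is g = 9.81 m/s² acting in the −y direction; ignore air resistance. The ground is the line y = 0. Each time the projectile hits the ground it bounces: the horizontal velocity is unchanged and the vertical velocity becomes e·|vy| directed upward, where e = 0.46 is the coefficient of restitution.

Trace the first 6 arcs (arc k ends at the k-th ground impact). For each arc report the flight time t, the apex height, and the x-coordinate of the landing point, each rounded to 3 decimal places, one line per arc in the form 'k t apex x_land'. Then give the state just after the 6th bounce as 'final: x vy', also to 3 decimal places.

Arc 1: start y=17.820, vy=13.080 → t=3.659, apex=26.540, x_land=19.102, impact vy=-22.819
  bounce: vy ← 0.46·22.819 = 10.497
Arc 2: start y=0.000, vy=10.497 → t=2.140, apex=5.616, x_land=30.273, impact vy=-10.497
  bounce: vy ← 0.46·10.497 = 4.829
Arc 3: start y=0.000, vy=4.829 → t=0.984, apex=1.188, x_land=35.412, impact vy=-4.829
  bounce: vy ← 0.46·4.829 = 2.221
Arc 4: start y=0.000, vy=2.221 → t=0.453, apex=0.251, x_land=37.776, impact vy=-2.221
  bounce: vy ← 0.46·2.221 = 1.022
Arc 5: start y=0.000, vy=1.022 → t=0.208, apex=0.053, x_land=38.863, impact vy=-1.022
  bounce: vy ← 0.46·1.022 = 0.470
Arc 6: start y=0.000, vy=0.470 → t=0.096, apex=0.011, x_land=39.363, impact vy=-0.470
  bounce: vy ← 0.46·0.470 = 0.216

1 3.659 26.540 19.102
2 2.140 5.616 30.273
3 0.984 1.188 35.412
4 0.453 0.251 37.776
5 0.208 0.053 38.863
6 0.096 0.011 39.363
final: 39.363 0.216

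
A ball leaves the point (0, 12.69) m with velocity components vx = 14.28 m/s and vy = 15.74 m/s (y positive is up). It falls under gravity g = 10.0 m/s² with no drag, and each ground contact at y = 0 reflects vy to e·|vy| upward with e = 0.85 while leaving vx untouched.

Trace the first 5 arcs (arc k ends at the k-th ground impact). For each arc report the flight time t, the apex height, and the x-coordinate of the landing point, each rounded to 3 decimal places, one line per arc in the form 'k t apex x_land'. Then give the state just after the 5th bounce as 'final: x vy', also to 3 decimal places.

Arc 1: start y=12.690, vy=15.740 → t=3.814, apex=25.077, x_land=54.457, impact vy=-22.395
  bounce: vy ← 0.85·22.395 = 19.036
Arc 2: start y=0.000, vy=19.036 → t=3.807, apex=18.118, x_land=108.824, impact vy=-19.036
  bounce: vy ← 0.85·19.036 = 16.181
Arc 3: start y=0.000, vy=16.181 → t=3.236, apex=13.091, x_land=155.036, impact vy=-16.181
  bounce: vy ← 0.85·16.181 = 13.753
Arc 4: start y=0.000, vy=13.753 → t=2.751, apex=9.458, x_land=194.316, impact vy=-13.753
  bounce: vy ← 0.85·13.753 = 11.690
Arc 5: start y=0.000, vy=11.690 → t=2.338, apex=6.833, x_land=227.704, impact vy=-11.690
  bounce: vy ← 0.85·11.690 = 9.937

1 3.814 25.077 54.457
2 3.807 18.118 108.824
3 3.236 13.091 155.036
4 2.751 9.458 194.316
5 2.338 6.833 227.704
final: 227.704 9.937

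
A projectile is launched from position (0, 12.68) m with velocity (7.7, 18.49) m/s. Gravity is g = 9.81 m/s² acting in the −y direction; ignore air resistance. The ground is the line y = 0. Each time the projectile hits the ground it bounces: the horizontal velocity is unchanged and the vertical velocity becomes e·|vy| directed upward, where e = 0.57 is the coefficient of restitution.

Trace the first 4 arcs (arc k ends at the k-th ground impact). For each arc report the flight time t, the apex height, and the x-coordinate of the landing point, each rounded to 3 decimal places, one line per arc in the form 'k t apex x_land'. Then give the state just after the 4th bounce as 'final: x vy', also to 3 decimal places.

Arc 1: start y=12.680, vy=18.490 → t=4.362, apex=30.105, x_land=33.589, impact vy=-24.304
  bounce: vy ← 0.57·24.304 = 13.853
Arc 2: start y=0.000, vy=13.853 → t=2.824, apex=9.781, x_land=55.336, impact vy=-13.853
  bounce: vy ← 0.57·13.853 = 7.896
Arc 3: start y=0.000, vy=7.896 → t=1.610, apex=3.178, x_land=67.732, impact vy=-7.896
  bounce: vy ← 0.57·7.896 = 4.501
Arc 4: start y=0.000, vy=4.501 → t=0.918, apex=1.032, x_land=74.797, impact vy=-4.501
  bounce: vy ← 0.57·4.501 = 2.565

1 4.362 30.105 33.589
2 2.824 9.781 55.336
3 1.610 3.178 67.732
4 0.918 1.032 74.797
final: 74.797 2.565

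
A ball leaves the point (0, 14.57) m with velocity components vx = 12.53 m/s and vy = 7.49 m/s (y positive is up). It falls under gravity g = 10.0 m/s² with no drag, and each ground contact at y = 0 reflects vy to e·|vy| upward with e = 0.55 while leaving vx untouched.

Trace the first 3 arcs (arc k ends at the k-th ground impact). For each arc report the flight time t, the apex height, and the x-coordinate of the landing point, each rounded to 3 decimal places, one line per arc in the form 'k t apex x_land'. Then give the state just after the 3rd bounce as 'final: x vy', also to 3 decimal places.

Arc 1: start y=14.570, vy=7.490 → t=2.613, apex=17.375, x_land=32.743, impact vy=-18.641
  bounce: vy ← 0.55·18.641 = 10.253
Arc 2: start y=0.000, vy=10.253 → t=2.051, apex=5.256, x_land=58.436, impact vy=-10.253
  bounce: vy ← 0.55·10.253 = 5.639
Arc 3: start y=0.000, vy=5.639 → t=1.128, apex=1.590, x_land=72.567, impact vy=-5.639
  bounce: vy ← 0.55·5.639 = 3.101

1 2.613 17.375 32.743
2 2.051 5.256 58.436
3 1.128 1.590 72.567
final: 72.567 3.101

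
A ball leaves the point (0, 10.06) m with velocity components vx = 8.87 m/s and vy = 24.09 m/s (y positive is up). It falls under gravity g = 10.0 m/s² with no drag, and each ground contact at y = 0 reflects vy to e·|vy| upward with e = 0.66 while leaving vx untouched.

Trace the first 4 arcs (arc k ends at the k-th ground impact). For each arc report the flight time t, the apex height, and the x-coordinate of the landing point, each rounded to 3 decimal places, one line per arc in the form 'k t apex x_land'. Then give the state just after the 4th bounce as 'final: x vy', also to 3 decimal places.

Arc 1: start y=10.060, vy=24.090 → t=5.205, apex=39.076, x_land=46.165, impact vy=-27.956
  bounce: vy ← 0.66·27.956 = 18.451
Arc 2: start y=0.000, vy=18.451 → t=3.690, apex=17.022, x_land=78.896, impact vy=-18.451
  bounce: vy ← 0.66·18.451 = 12.178
Arc 3: start y=0.000, vy=12.178 → t=2.436, apex=7.415, x_land=100.499, impact vy=-12.178
  bounce: vy ← 0.66·12.178 = 8.037
Arc 4: start y=0.000, vy=8.037 → t=1.607, apex=3.230, x_land=114.757, impact vy=-8.037
  bounce: vy ← 0.66·8.037 = 5.305

1 5.205 39.076 46.165
2 3.690 17.022 78.896
3 2.436 7.415 100.499
4 1.607 3.230 114.757
final: 114.757 5.305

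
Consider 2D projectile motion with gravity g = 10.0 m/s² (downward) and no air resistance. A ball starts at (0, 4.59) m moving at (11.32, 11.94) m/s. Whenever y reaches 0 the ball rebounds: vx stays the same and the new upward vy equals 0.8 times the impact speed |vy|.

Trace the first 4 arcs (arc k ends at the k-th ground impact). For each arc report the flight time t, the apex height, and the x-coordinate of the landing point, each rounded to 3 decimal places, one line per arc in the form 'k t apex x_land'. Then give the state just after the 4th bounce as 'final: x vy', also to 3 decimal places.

Arc 1: start y=4.590, vy=11.940 → t=2.725, apex=11.718, x_land=30.846, impact vy=-15.309
  bounce: vy ← 0.8·15.309 = 12.247
Arc 2: start y=0.000, vy=12.247 → t=2.449, apex=7.500, x_land=58.573, impact vy=-12.247
  bounce: vy ← 0.8·12.247 = 9.798
Arc 3: start y=0.000, vy=9.798 → t=1.960, apex=4.800, x_land=80.755, impact vy=-9.798
  bounce: vy ← 0.8·9.798 = 7.838
Arc 4: start y=0.000, vy=7.838 → t=1.568, apex=3.072, x_land=98.501, impact vy=-7.838
  bounce: vy ← 0.8·7.838 = 6.271

1 2.725 11.718 30.846
2 2.449 7.500 58.573
3 1.960 4.800 80.755
4 1.568 3.072 98.501
final: 98.501 6.271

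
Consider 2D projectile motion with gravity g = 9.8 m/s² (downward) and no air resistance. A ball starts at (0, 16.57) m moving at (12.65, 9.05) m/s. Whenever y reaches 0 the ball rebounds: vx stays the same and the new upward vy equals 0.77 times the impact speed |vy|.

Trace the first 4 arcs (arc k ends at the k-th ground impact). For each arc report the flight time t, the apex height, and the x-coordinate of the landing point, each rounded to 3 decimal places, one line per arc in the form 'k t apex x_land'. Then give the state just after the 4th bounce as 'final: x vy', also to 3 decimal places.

1 2.981 20.749 37.713
2 3.169 12.302 77.800
3 2.440 7.294 108.668
4 1.879 4.324 132.435
final: 132.435 7.089

Arc 1: start y=16.570, vy=9.050 → t=2.981, apex=20.749, x_land=37.713, impact vy=-20.166
  bounce: vy ← 0.77·20.166 = 15.528
Arc 2: start y=0.000, vy=15.528 → t=3.169, apex=12.302, x_land=77.800, impact vy=-15.528
  bounce: vy ← 0.77·15.528 = 11.957
Arc 3: start y=0.000, vy=11.957 → t=2.440, apex=7.294, x_land=108.668, impact vy=-11.957
  bounce: vy ← 0.77·11.957 = 9.207
Arc 4: start y=0.000, vy=9.207 → t=1.879, apex=4.324, x_land=132.435, impact vy=-9.207
  bounce: vy ← 0.77·9.207 = 7.089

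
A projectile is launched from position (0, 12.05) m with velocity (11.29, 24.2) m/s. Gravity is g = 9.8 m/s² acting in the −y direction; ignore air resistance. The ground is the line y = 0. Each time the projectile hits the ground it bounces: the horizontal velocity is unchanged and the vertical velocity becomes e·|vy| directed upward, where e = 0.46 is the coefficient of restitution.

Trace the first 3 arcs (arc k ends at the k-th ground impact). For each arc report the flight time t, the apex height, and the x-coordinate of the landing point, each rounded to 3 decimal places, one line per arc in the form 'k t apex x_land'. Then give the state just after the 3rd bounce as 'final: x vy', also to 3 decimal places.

1 5.395 41.930 60.905
2 2.691 8.872 91.289
3 1.238 1.877 105.266
final: 105.266 2.790

Arc 1: start y=12.050, vy=24.200 → t=5.395, apex=41.930, x_land=60.905, impact vy=-28.667
  bounce: vy ← 0.46·28.667 = 13.187
Arc 2: start y=0.000, vy=13.187 → t=2.691, apex=8.872, x_land=91.289, impact vy=-13.187
  bounce: vy ← 0.46·13.187 = 6.066
Arc 3: start y=0.000, vy=6.066 → t=1.238, apex=1.877, x_land=105.266, impact vy=-6.066
  bounce: vy ← 0.46·6.066 = 2.790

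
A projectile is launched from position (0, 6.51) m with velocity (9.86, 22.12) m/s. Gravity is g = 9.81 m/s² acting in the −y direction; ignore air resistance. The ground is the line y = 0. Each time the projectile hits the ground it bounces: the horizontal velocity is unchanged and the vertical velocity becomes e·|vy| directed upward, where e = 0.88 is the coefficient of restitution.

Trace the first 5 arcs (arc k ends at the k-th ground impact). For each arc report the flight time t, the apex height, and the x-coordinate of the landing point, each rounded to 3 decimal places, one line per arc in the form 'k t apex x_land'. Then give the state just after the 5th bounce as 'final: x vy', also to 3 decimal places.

Arc 1: start y=6.510, vy=22.120 → t=4.787, apex=31.449, x_land=47.199, impact vy=-24.840
  bounce: vy ← 0.88·24.840 = 21.859
Arc 2: start y=0.000, vy=21.859 → t=4.456, apex=24.354, x_land=91.140, impact vy=-21.859
  bounce: vy ← 0.88·21.859 = 19.236
Arc 3: start y=0.000, vy=19.236 → t=3.922, apex=18.860, x_land=129.808, impact vy=-19.236
  bounce: vy ← 0.88·19.236 = 16.928
Arc 4: start y=0.000, vy=16.928 → t=3.451, apex=14.605, x_land=163.836, impact vy=-16.928
  bounce: vy ← 0.88·16.928 = 14.896
Arc 5: start y=0.000, vy=14.896 → t=3.037, apex=11.310, x_land=193.781, impact vy=-14.896
  bounce: vy ← 0.88·14.896 = 13.109

1 4.787 31.449 47.199
2 4.456 24.354 91.140
3 3.922 18.860 129.808
4 3.451 14.605 163.836
5 3.037 11.310 193.781
final: 193.781 13.109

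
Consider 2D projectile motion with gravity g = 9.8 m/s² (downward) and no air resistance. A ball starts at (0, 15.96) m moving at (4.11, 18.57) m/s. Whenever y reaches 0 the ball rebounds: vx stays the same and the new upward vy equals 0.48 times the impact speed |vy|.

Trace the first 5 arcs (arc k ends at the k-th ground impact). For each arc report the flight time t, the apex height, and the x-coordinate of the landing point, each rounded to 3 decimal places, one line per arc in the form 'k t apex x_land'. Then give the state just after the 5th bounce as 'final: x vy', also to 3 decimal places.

Arc 1: start y=15.960, vy=18.570 → t=4.512, apex=33.554, x_land=18.543, impact vy=-25.645
  bounce: vy ← 0.48·25.645 = 12.310
Arc 2: start y=0.000, vy=12.310 → t=2.512, apex=7.731, x_land=28.868, impact vy=-12.310
  bounce: vy ← 0.48·12.310 = 5.909
Arc 3: start y=0.000, vy=5.909 → t=1.206, apex=1.781, x_land=33.824, impact vy=-5.909
  bounce: vy ← 0.48·5.909 = 2.836
Arc 4: start y=0.000, vy=2.836 → t=0.579, apex=0.410, x_land=36.203, impact vy=-2.836
  bounce: vy ← 0.48·2.836 = 1.361
Arc 5: start y=0.000, vy=1.361 → t=0.278, apex=0.095, x_land=37.345, impact vy=-1.361
  bounce: vy ← 0.48·1.361 = 0.653

1 4.512 33.554 18.543
2 2.512 7.731 28.868
3 1.206 1.781 33.824
4 0.579 0.410 36.203
5 0.278 0.095 37.345
final: 37.345 0.653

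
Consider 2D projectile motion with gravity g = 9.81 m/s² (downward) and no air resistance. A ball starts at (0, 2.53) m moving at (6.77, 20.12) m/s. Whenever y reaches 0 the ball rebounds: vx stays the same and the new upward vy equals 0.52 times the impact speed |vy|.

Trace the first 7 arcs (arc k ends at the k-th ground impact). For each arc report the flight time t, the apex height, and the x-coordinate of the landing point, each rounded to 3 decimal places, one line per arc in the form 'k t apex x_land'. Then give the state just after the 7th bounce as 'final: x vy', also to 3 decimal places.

1 4.224 23.163 28.597
2 2.260 6.263 43.897
3 1.175 1.694 51.853
4 0.611 0.458 55.990
5 0.318 0.124 58.142
6 0.165 0.033 59.260
7 0.086 0.009 59.842
final: 59.842 0.219

Arc 1: start y=2.530, vy=20.120 → t=4.224, apex=23.163, x_land=28.597, impact vy=-21.318
  bounce: vy ← 0.52·21.318 = 11.085
Arc 2: start y=0.000, vy=11.085 → t=2.260, apex=6.263, x_land=43.897, impact vy=-11.085
  bounce: vy ← 0.52·11.085 = 5.764
Arc 3: start y=0.000, vy=5.764 → t=1.175, apex=1.694, x_land=51.853, impact vy=-5.764
  bounce: vy ← 0.52·5.764 = 2.997
Arc 4: start y=0.000, vy=2.997 → t=0.611, apex=0.458, x_land=55.990, impact vy=-2.997
  bounce: vy ← 0.52·2.997 = 1.559
Arc 5: start y=0.000, vy=1.559 → t=0.318, apex=0.124, x_land=58.142, impact vy=-1.559
  bounce: vy ← 0.52·1.559 = 0.811
Arc 6: start y=0.000, vy=0.811 → t=0.165, apex=0.033, x_land=59.260, impact vy=-0.811
  bounce: vy ← 0.52·0.811 = 0.421
Arc 7: start y=0.000, vy=0.421 → t=0.086, apex=0.009, x_land=59.842, impact vy=-0.421
  bounce: vy ← 0.52·0.421 = 0.219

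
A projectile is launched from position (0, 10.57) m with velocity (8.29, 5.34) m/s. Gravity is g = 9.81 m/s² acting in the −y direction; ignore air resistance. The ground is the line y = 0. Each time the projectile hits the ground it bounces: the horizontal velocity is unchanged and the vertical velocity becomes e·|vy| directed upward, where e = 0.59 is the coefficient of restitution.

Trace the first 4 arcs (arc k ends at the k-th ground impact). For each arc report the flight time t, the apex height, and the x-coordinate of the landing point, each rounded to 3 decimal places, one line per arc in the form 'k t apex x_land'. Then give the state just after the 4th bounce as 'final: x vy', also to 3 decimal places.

Arc 1: start y=10.570, vy=5.340 → t=2.110, apex=12.023, x_land=17.492, impact vy=-15.359
  bounce: vy ← 0.59·15.359 = 9.062
Arc 2: start y=0.000, vy=9.062 → t=1.847, apex=4.185, x_land=32.807, impact vy=-9.062
  bounce: vy ← 0.59·9.062 = 5.346
Arc 3: start y=0.000, vy=5.346 → t=1.090, apex=1.457, x_land=41.843, impact vy=-5.346
  bounce: vy ← 0.59·5.346 = 3.154
Arc 4: start y=0.000, vy=3.154 → t=0.643, apex=0.507, x_land=47.175, impact vy=-3.154
  bounce: vy ← 0.59·3.154 = 1.861

1 2.110 12.023 17.492
2 1.847 4.185 32.807
3 1.090 1.457 41.843
4 0.643 0.507 47.175
final: 47.175 1.861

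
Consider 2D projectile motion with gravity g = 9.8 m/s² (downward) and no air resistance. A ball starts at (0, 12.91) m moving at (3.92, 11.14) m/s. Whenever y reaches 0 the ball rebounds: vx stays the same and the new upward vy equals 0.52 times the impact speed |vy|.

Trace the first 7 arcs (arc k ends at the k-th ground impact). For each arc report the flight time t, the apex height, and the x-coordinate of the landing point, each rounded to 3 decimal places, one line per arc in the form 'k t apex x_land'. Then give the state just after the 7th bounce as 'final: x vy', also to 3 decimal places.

1 3.118 19.242 12.224
2 2.061 5.203 20.303
3 1.072 1.407 24.504
4 0.557 0.380 26.688
5 0.290 0.103 27.824
6 0.151 0.028 28.415
7 0.078 0.008 28.722
final: 28.722 0.200

Arc 1: start y=12.910, vy=11.140 → t=3.118, apex=19.242, x_land=12.224, impact vy=-19.420
  bounce: vy ← 0.52·19.420 = 10.098
Arc 2: start y=0.000, vy=10.098 → t=2.061, apex=5.203, x_land=20.303, impact vy=-10.098
  bounce: vy ← 0.52·10.098 = 5.251
Arc 3: start y=0.000, vy=5.251 → t=1.072, apex=1.407, x_land=24.504, impact vy=-5.251
  bounce: vy ← 0.52·5.251 = 2.731
Arc 4: start y=0.000, vy=2.731 → t=0.557, apex=0.380, x_land=26.688, impact vy=-2.731
  bounce: vy ← 0.52·2.731 = 1.420
Arc 5: start y=0.000, vy=1.420 → t=0.290, apex=0.103, x_land=27.824, impact vy=-1.420
  bounce: vy ← 0.52·1.420 = 0.738
Arc 6: start y=0.000, vy=0.738 → t=0.151, apex=0.028, x_land=28.415, impact vy=-0.738
  bounce: vy ← 0.52·0.738 = 0.384
Arc 7: start y=0.000, vy=0.384 → t=0.078, apex=0.008, x_land=28.722, impact vy=-0.384
  bounce: vy ← 0.52·0.384 = 0.200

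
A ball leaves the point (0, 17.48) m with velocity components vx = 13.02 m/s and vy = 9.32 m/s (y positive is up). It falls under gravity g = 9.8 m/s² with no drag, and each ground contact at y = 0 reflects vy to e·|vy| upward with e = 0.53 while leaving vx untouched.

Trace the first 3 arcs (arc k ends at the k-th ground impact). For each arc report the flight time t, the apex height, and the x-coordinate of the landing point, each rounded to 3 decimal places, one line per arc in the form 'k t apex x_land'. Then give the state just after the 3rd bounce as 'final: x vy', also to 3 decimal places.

1 3.066 21.912 39.915
2 2.242 6.155 69.100
3 1.188 1.729 84.568
final: 84.568 3.085

Arc 1: start y=17.480, vy=9.320 → t=3.066, apex=21.912, x_land=39.915, impact vy=-20.724
  bounce: vy ← 0.53·20.724 = 10.984
Arc 2: start y=0.000, vy=10.984 → t=2.242, apex=6.155, x_land=69.100, impact vy=-10.984
  bounce: vy ← 0.53·10.984 = 5.821
Arc 3: start y=0.000, vy=5.821 → t=1.188, apex=1.729, x_land=84.568, impact vy=-5.821
  bounce: vy ← 0.53·5.821 = 3.085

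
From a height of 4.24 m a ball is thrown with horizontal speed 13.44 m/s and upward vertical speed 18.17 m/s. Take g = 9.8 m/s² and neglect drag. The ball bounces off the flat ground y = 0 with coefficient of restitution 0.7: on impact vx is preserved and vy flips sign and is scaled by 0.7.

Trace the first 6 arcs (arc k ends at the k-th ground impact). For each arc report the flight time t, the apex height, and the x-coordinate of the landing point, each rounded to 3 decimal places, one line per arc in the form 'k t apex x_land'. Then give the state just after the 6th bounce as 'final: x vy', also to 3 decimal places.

1 3.928 21.084 52.798
2 2.904 10.331 91.829
3 2.033 5.062 119.151
4 1.423 2.481 138.276
5 0.996 1.215 151.664
6 0.697 0.596 161.035
final: 161.035 2.392

Arc 1: start y=4.240, vy=18.170 → t=3.928, apex=21.084, x_land=52.798, impact vy=-20.329
  bounce: vy ← 0.7·20.329 = 14.230
Arc 2: start y=0.000, vy=14.230 → t=2.904, apex=10.331, x_land=91.829, impact vy=-14.230
  bounce: vy ← 0.7·14.230 = 9.961
Arc 3: start y=0.000, vy=9.961 → t=2.033, apex=5.062, x_land=119.151, impact vy=-9.961
  bounce: vy ← 0.7·9.961 = 6.973
Arc 4: start y=0.000, vy=6.973 → t=1.423, apex=2.481, x_land=138.276, impact vy=-6.973
  bounce: vy ← 0.7·6.973 = 4.881
Arc 5: start y=0.000, vy=4.881 → t=0.996, apex=1.215, x_land=151.664, impact vy=-4.881
  bounce: vy ← 0.7·4.881 = 3.417
Arc 6: start y=0.000, vy=3.417 → t=0.697, apex=0.596, x_land=161.035, impact vy=-3.417
  bounce: vy ← 0.7·3.417 = 2.392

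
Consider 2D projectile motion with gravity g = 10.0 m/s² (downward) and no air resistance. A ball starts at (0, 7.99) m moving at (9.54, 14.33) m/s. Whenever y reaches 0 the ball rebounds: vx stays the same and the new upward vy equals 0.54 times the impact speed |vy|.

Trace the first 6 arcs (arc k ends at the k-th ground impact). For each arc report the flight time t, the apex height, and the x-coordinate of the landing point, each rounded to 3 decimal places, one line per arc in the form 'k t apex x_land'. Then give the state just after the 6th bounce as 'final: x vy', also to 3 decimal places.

Arc 1: start y=7.990, vy=14.330 → t=3.344, apex=18.257, x_land=31.901, impact vy=-19.109
  bounce: vy ← 0.54·19.109 = 10.319
Arc 2: start y=0.000, vy=10.319 → t=2.064, apex=5.324, x_land=51.589, impact vy=-10.319
  bounce: vy ← 0.54·10.319 = 5.572
Arc 3: start y=0.000, vy=5.572 → t=1.114, apex=1.552, x_land=62.221, impact vy=-5.572
  bounce: vy ← 0.54·5.572 = 3.009
Arc 4: start y=0.000, vy=3.009 → t=0.602, apex=0.453, x_land=67.962, impact vy=-3.009
  bounce: vy ← 0.54·3.009 = 1.625
Arc 5: start y=0.000, vy=1.625 → t=0.325, apex=0.132, x_land=71.062, impact vy=-1.625
  bounce: vy ← 0.54·1.625 = 0.877
Arc 6: start y=0.000, vy=0.877 → t=0.175, apex=0.038, x_land=72.736, impact vy=-0.877
  bounce: vy ← 0.54·0.877 = 0.474

1 3.344 18.257 31.901
2 2.064 5.324 51.589
3 1.114 1.552 62.221
4 0.602 0.453 67.962
5 0.325 0.132 71.062
6 0.175 0.038 72.736
final: 72.736 0.474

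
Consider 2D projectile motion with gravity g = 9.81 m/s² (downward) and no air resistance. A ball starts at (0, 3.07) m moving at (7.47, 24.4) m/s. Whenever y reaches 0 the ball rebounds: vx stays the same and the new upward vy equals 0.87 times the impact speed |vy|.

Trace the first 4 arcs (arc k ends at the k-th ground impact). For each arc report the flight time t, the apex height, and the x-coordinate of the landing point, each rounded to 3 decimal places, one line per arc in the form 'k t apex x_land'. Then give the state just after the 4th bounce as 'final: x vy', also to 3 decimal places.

Arc 1: start y=3.070, vy=24.400 → t=5.097, apex=33.415, x_land=38.077, impact vy=-25.605
  bounce: vy ← 0.87·25.605 = 22.276
Arc 2: start y=0.000, vy=22.276 → t=4.541, apex=25.291, x_land=72.002, impact vy=-22.276
  bounce: vy ← 0.87·22.276 = 19.380
Arc 3: start y=0.000, vy=19.380 → t=3.951, apex=19.143, x_land=101.516, impact vy=-19.380
  bounce: vy ← 0.87·19.380 = 16.861
Arc 4: start y=0.000, vy=16.861 → t=3.437, apex=14.489, x_land=127.194, impact vy=-16.861
  bounce: vy ← 0.87·16.861 = 14.669

1 5.097 33.415 38.077
2 4.541 25.291 72.002
3 3.951 19.143 101.516
4 3.437 14.489 127.194
final: 127.194 14.669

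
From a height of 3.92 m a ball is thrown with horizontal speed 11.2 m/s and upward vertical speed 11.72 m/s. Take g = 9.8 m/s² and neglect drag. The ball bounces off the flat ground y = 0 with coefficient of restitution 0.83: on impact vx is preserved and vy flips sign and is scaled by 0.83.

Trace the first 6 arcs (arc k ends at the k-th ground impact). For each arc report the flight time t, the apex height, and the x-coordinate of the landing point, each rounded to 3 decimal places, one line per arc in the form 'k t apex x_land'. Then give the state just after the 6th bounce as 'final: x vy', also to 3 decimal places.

1 2.689 10.928 30.120
2 2.479 7.528 57.885
3 2.058 5.186 80.931
4 1.708 3.573 100.058
5 1.417 2.461 115.934
6 1.177 1.696 129.111
final: 129.111 4.785

Arc 1: start y=3.920, vy=11.720 → t=2.689, apex=10.928, x_land=30.120, impact vy=-14.635
  bounce: vy ← 0.83·14.635 = 12.147
Arc 2: start y=0.000, vy=12.147 → t=2.479, apex=7.528, x_land=57.885, impact vy=-12.147
  bounce: vy ← 0.83·12.147 = 10.082
Arc 3: start y=0.000, vy=10.082 → t=2.058, apex=5.186, x_land=80.931, impact vy=-10.082
  bounce: vy ← 0.83·10.082 = 8.368
Arc 4: start y=0.000, vy=8.368 → t=1.708, apex=3.573, x_land=100.058, impact vy=-8.368
  bounce: vy ← 0.83·8.368 = 6.946
Arc 5: start y=0.000, vy=6.946 → t=1.417, apex=2.461, x_land=115.934, impact vy=-6.946
  bounce: vy ← 0.83·6.946 = 5.765
Arc 6: start y=0.000, vy=5.765 → t=1.177, apex=1.696, x_land=129.111, impact vy=-5.765
  bounce: vy ← 0.83·5.765 = 4.785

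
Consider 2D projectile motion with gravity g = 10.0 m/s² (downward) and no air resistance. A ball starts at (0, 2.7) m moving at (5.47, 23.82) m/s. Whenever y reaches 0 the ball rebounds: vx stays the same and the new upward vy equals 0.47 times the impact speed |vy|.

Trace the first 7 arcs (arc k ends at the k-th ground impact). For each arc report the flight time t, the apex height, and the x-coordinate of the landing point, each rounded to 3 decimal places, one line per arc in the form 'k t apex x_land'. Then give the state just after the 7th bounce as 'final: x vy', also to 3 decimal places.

1 4.875 31.070 26.665
2 2.343 6.863 39.482
3 1.101 1.516 45.507
4 0.518 0.335 48.338
5 0.243 0.074 49.669
6 0.114 0.016 50.294
7 0.054 0.004 50.588
final: 50.588 0.126

Arc 1: start y=2.700, vy=23.820 → t=4.875, apex=31.070, x_land=26.665, impact vy=-24.928
  bounce: vy ← 0.47·24.928 = 11.716
Arc 2: start y=0.000, vy=11.716 → t=2.343, apex=6.863, x_land=39.482, impact vy=-11.716
  bounce: vy ← 0.47·11.716 = 5.507
Arc 3: start y=0.000, vy=5.507 → t=1.101, apex=1.516, x_land=45.507, impact vy=-5.507
  bounce: vy ← 0.47·5.507 = 2.588
Arc 4: start y=0.000, vy=2.588 → t=0.518, apex=0.335, x_land=48.338, impact vy=-2.588
  bounce: vy ← 0.47·2.588 = 1.216
Arc 5: start y=0.000, vy=1.216 → t=0.243, apex=0.074, x_land=49.669, impact vy=-1.216
  bounce: vy ← 0.47·1.216 = 0.572
Arc 6: start y=0.000, vy=0.572 → t=0.114, apex=0.016, x_land=50.294, impact vy=-0.572
  bounce: vy ← 0.47·0.572 = 0.269
Arc 7: start y=0.000, vy=0.269 → t=0.054, apex=0.004, x_land=50.588, impact vy=-0.269
  bounce: vy ← 0.47·0.269 = 0.126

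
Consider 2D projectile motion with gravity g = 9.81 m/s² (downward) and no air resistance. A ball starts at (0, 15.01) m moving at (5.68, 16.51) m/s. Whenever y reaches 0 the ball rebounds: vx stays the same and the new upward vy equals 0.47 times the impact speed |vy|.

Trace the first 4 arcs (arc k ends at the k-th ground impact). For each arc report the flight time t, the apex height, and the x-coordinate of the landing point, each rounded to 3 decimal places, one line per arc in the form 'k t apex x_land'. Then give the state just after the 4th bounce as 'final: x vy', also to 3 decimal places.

1 4.110 28.903 23.347
2 2.282 6.385 36.308
3 1.072 1.410 42.399
4 0.504 0.312 45.262
final: 45.262 1.162

Arc 1: start y=15.010, vy=16.510 → t=4.110, apex=28.903, x_land=23.347, impact vy=-23.813
  bounce: vy ← 0.47·23.813 = 11.192
Arc 2: start y=0.000, vy=11.192 → t=2.282, apex=6.385, x_land=36.308, impact vy=-11.192
  bounce: vy ← 0.47·11.192 = 5.260
Arc 3: start y=0.000, vy=5.260 → t=1.072, apex=1.410, x_land=42.399, impact vy=-5.260
  bounce: vy ← 0.47·5.260 = 2.472
Arc 4: start y=0.000, vy=2.472 → t=0.504, apex=0.312, x_land=45.262, impact vy=-2.472
  bounce: vy ← 0.47·2.472 = 1.162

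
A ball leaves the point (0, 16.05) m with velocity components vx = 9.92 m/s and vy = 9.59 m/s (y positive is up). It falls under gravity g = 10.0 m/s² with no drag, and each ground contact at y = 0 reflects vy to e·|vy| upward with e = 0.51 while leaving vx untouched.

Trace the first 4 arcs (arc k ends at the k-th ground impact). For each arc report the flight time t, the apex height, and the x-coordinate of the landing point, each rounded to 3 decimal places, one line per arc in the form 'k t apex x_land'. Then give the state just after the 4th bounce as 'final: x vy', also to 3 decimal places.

1 2.991 20.648 29.672
2 2.073 5.371 50.235
3 1.057 1.397 60.721
4 0.539 0.363 66.070
final: 66.070 1.375

Arc 1: start y=16.050, vy=9.590 → t=2.991, apex=20.648, x_land=29.672, impact vy=-20.322
  bounce: vy ← 0.51·20.322 = 10.364
Arc 2: start y=0.000, vy=10.364 → t=2.073, apex=5.371, x_land=50.235, impact vy=-10.364
  bounce: vy ← 0.51·10.364 = 5.286
Arc 3: start y=0.000, vy=5.286 → t=1.057, apex=1.397, x_land=60.721, impact vy=-5.286
  bounce: vy ← 0.51·5.286 = 2.696
Arc 4: start y=0.000, vy=2.696 → t=0.539, apex=0.363, x_land=66.070, impact vy=-2.696
  bounce: vy ← 0.51·2.696 = 1.375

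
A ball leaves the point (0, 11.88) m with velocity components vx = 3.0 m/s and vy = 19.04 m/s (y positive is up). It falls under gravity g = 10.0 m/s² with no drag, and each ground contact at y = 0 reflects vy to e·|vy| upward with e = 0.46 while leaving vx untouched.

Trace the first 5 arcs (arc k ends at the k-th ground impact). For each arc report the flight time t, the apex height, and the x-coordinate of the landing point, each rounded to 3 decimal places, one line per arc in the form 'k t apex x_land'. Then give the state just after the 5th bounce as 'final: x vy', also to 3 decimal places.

Arc 1: start y=11.880, vy=19.040 → t=4.354, apex=30.006, x_land=13.061, impact vy=-24.497
  bounce: vy ← 0.46·24.497 = 11.269
Arc 2: start y=0.000, vy=11.269 → t=2.254, apex=6.349, x_land=19.822, impact vy=-11.269
  bounce: vy ← 0.46·11.269 = 5.184
Arc 3: start y=0.000, vy=5.184 → t=1.037, apex=1.344, x_land=22.933, impact vy=-5.184
  bounce: vy ← 0.46·5.184 = 2.384
Arc 4: start y=0.000, vy=2.384 → t=0.477, apex=0.284, x_land=24.363, impact vy=-2.384
  bounce: vy ← 0.46·2.384 = 1.097
Arc 5: start y=0.000, vy=1.097 → t=0.219, apex=0.060, x_land=25.021, impact vy=-1.097
  bounce: vy ← 0.46·1.097 = 0.505

1 4.354 30.006 13.061
2 2.254 6.349 19.822
3 1.037 1.344 22.933
4 0.477 0.284 24.363
5 0.219 0.060 25.021
final: 25.021 0.505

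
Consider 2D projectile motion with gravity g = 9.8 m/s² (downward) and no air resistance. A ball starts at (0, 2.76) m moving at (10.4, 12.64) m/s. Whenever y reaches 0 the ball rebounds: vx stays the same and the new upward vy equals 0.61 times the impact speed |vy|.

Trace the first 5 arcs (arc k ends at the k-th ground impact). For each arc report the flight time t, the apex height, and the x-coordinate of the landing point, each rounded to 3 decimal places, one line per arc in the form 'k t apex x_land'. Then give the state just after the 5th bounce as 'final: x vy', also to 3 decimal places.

Arc 1: start y=2.760, vy=12.640 → t=2.782, apex=10.912, x_land=28.933, impact vy=-14.624
  bounce: vy ← 0.61·14.624 = 8.921
Arc 2: start y=0.000, vy=8.921 → t=1.821, apex=4.060, x_land=47.867, impact vy=-8.921
  bounce: vy ← 0.61·8.921 = 5.442
Arc 3: start y=0.000, vy=5.442 → t=1.111, apex=1.511, x_land=59.417, impact vy=-5.442
  bounce: vy ← 0.61·5.442 = 3.319
Arc 4: start y=0.000, vy=3.319 → t=0.677, apex=0.562, x_land=66.462, impact vy=-3.319
  bounce: vy ← 0.61·3.319 = 2.025
Arc 5: start y=0.000, vy=2.025 → t=0.413, apex=0.209, x_land=70.760, impact vy=-2.025
  bounce: vy ← 0.61·2.025 = 1.235

1 2.782 10.912 28.933
2 1.821 4.060 47.867
3 1.111 1.511 59.417
4 0.677 0.562 66.462
5 0.413 0.209 70.760
final: 70.760 1.235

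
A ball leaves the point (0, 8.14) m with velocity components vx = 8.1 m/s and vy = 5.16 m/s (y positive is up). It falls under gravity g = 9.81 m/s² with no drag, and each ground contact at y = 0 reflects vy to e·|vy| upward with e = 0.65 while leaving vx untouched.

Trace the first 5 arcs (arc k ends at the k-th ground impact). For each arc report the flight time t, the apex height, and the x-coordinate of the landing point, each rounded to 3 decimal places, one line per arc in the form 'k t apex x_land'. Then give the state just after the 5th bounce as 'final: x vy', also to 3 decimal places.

1 1.917 9.497 15.531
2 1.809 4.013 30.184
3 1.176 1.695 39.708
4 0.764 0.716 45.898
5 0.497 0.303 49.922
final: 49.922 1.584

Arc 1: start y=8.140, vy=5.160 → t=1.917, apex=9.497, x_land=15.531, impact vy=-13.650
  bounce: vy ← 0.65·13.650 = 8.873
Arc 2: start y=0.000, vy=8.873 → t=1.809, apex=4.013, x_land=30.184, impact vy=-8.873
  bounce: vy ← 0.65·8.873 = 5.767
Arc 3: start y=0.000, vy=5.767 → t=1.176, apex=1.695, x_land=39.708, impact vy=-5.767
  bounce: vy ← 0.65·5.767 = 3.749
Arc 4: start y=0.000, vy=3.749 → t=0.764, apex=0.716, x_land=45.898, impact vy=-3.749
  bounce: vy ← 0.65·3.749 = 2.437
Arc 5: start y=0.000, vy=2.437 → t=0.497, apex=0.303, x_land=49.922, impact vy=-2.437
  bounce: vy ← 0.65·2.437 = 1.584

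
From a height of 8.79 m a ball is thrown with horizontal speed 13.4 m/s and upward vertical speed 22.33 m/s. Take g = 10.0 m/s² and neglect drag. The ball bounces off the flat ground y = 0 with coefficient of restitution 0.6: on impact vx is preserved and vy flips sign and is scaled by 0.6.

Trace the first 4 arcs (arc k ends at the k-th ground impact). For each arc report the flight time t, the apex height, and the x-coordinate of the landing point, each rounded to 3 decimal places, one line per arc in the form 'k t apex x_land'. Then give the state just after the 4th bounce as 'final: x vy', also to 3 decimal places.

1 4.830 33.721 64.722
2 3.116 12.140 106.481
3 1.870 4.370 131.537
4 1.122 1.573 146.570
final: 146.570 3.366

Arc 1: start y=8.790, vy=22.330 → t=4.830, apex=33.721, x_land=64.722, impact vy=-25.970
  bounce: vy ← 0.6·25.970 = 15.582
Arc 2: start y=0.000, vy=15.582 → t=3.116, apex=12.140, x_land=106.481, impact vy=-15.582
  bounce: vy ← 0.6·15.582 = 9.349
Arc 3: start y=0.000, vy=9.349 → t=1.870, apex=4.370, x_land=131.537, impact vy=-9.349
  bounce: vy ← 0.6·9.349 = 5.609
Arc 4: start y=0.000, vy=5.609 → t=1.122, apex=1.573, x_land=146.570, impact vy=-5.609
  bounce: vy ← 0.6·5.609 = 3.366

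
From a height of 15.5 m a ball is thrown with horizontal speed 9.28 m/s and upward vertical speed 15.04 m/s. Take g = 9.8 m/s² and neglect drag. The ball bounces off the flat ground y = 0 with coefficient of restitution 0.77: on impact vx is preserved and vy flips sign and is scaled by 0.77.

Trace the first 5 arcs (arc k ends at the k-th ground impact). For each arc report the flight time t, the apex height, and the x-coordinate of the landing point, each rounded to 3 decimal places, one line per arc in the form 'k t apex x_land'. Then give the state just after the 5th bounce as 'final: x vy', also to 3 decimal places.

1 3.884 27.041 36.042
2 3.618 16.033 69.614
3 2.786 9.506 95.465
4 2.145 5.636 115.370
5 1.652 3.342 130.697
final: 130.697 6.231

Arc 1: start y=15.500, vy=15.040 → t=3.884, apex=27.041, x_land=36.042, impact vy=-23.022
  bounce: vy ← 0.77·23.022 = 17.727
Arc 2: start y=0.000, vy=17.727 → t=3.618, apex=16.033, x_land=69.614, impact vy=-17.727
  bounce: vy ← 0.77·17.727 = 13.650
Arc 3: start y=0.000, vy=13.650 → t=2.786, apex=9.506, x_land=95.465, impact vy=-13.650
  bounce: vy ← 0.77·13.650 = 10.510
Arc 4: start y=0.000, vy=10.510 → t=2.145, apex=5.636, x_land=115.370, impact vy=-10.510
  bounce: vy ← 0.77·10.510 = 8.093
Arc 5: start y=0.000, vy=8.093 → t=1.652, apex=3.342, x_land=130.697, impact vy=-8.093
  bounce: vy ← 0.77·8.093 = 6.231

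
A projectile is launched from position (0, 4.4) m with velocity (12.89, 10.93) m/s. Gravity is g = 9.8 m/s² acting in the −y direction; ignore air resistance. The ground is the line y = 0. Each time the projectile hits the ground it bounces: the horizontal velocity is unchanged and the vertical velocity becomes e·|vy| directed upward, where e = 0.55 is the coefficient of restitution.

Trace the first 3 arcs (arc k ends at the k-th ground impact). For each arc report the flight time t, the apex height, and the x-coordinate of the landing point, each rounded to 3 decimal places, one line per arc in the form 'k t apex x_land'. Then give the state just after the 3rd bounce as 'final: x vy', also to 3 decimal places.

Arc 1: start y=4.400, vy=10.930 → t=2.579, apex=10.495, x_land=33.241, impact vy=-14.342
  bounce: vy ← 0.55·14.342 = 7.888
Arc 2: start y=0.000, vy=7.888 → t=1.610, apex=3.175, x_land=53.992, impact vy=-7.888
  bounce: vy ← 0.55·7.888 = 4.339
Arc 3: start y=0.000, vy=4.339 → t=0.885, apex=0.960, x_land=65.405, impact vy=-4.339
  bounce: vy ← 0.55·4.339 = 2.386

1 2.579 10.495 33.241
2 1.610 3.175 53.992
3 0.885 0.960 65.405
final: 65.405 2.386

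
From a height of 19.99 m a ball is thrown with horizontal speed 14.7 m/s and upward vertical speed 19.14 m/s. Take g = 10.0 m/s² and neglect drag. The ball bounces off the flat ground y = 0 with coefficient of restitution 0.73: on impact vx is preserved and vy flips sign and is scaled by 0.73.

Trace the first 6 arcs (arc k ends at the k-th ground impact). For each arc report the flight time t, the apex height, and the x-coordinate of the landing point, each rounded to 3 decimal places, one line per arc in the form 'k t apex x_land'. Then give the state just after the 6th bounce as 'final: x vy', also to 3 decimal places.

Arc 1: start y=19.990, vy=19.140 → t=4.682, apex=38.307, x_land=68.824, impact vy=-27.679
  bounce: vy ← 0.73·27.679 = 20.206
Arc 2: start y=0.000, vy=20.206 → t=4.041, apex=20.414, x_land=128.229, impact vy=-20.206
  bounce: vy ← 0.73·20.206 = 14.750
Arc 3: start y=0.000, vy=14.750 → t=2.950, apex=10.879, x_land=171.595, impact vy=-14.750
  bounce: vy ← 0.73·14.750 = 10.768
Arc 4: start y=0.000, vy=10.768 → t=2.154, apex=5.797, x_land=203.252, impact vy=-10.768
  bounce: vy ← 0.73·10.768 = 7.860
Arc 5: start y=0.000, vy=7.860 → t=1.572, apex=3.089, x_land=226.362, impact vy=-7.860
  bounce: vy ← 0.73·7.860 = 5.738
Arc 6: start y=0.000, vy=5.738 → t=1.148, apex=1.646, x_land=243.232, impact vy=-5.738
  bounce: vy ← 0.73·5.738 = 4.189

1 4.682 38.307 68.824
2 4.041 20.414 128.229
3 2.950 10.879 171.595
4 2.154 5.797 203.252
5 1.572 3.089 226.362
6 1.148 1.646 243.232
final: 243.232 4.189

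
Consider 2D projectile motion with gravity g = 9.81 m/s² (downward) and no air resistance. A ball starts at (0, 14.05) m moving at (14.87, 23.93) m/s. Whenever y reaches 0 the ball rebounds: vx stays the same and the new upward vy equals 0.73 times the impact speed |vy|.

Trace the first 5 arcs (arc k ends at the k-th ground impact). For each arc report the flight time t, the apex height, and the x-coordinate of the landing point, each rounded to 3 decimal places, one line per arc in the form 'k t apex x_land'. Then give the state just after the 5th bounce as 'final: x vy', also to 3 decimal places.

1 5.408 43.237 80.422
2 4.335 23.041 144.879
3 3.164 12.278 191.933
4 2.310 6.543 226.282
5 1.686 3.487 251.357
final: 251.357 6.038

Arc 1: start y=14.050, vy=23.930 → t=5.408, apex=43.237, x_land=80.422, impact vy=-29.126
  bounce: vy ← 0.73·29.126 = 21.262
Arc 2: start y=0.000, vy=21.262 → t=4.335, apex=23.041, x_land=144.879, impact vy=-21.262
  bounce: vy ← 0.73·21.262 = 15.521
Arc 3: start y=0.000, vy=15.521 → t=3.164, apex=12.278, x_land=191.933, impact vy=-15.521
  bounce: vy ← 0.73·15.521 = 11.330
Arc 4: start y=0.000, vy=11.330 → t=2.310, apex=6.543, x_land=226.282, impact vy=-11.330
  bounce: vy ← 0.73·11.330 = 8.271
Arc 5: start y=0.000, vy=8.271 → t=1.686, apex=3.487, x_land=251.357, impact vy=-8.271
  bounce: vy ← 0.73·8.271 = 6.038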